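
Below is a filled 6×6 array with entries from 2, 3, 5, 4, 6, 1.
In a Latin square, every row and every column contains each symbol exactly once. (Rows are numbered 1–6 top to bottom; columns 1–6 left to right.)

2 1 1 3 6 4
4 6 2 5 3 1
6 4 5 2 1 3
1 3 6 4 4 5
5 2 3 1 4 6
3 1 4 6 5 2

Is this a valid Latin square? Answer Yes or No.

No

Row 1 contains 1 twice (at columns 2 and 3); row 4 is also not a permutation.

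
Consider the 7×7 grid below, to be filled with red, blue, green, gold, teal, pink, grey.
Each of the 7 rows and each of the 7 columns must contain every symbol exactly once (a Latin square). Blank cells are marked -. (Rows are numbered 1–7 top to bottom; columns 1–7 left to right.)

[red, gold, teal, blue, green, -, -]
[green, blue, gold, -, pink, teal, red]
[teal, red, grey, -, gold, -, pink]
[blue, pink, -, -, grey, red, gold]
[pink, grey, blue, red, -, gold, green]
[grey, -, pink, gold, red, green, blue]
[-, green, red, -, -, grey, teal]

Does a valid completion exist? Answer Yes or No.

Yes

No row or column among the givens repeats a symbol, and propagating forced cells runs into no contradiction.
One valid completion exists (for instance, red gold teal blue green pink grey / green blue gold grey pink teal red / teal red grey green gold blue pink / blue pink green teal grey red gold / pink grey blue red teal gold green / grey teal pink gold red green blue / gold green red pink blue grey teal).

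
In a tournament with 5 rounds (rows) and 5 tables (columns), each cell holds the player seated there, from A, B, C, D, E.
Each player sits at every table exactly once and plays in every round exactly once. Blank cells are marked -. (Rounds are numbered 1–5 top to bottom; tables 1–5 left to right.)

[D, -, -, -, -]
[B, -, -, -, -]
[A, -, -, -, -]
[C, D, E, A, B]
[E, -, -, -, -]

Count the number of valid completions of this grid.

56

Round 1, table 2: eliminating its round and table leaves {A, B, C, E}.
Round 1, table 3: eliminating its round and table leaves {A, B, C}.
Round 1, table 4: eliminating its round and table leaves {B, C, E}.
Round 1, table 5: eliminating its round and table leaves {A, C, E}.
Round 2, table 2: eliminating its round and table leaves {A, C, E}.
Round 2, table 3: eliminating its round and table leaves {A, C, D}.
Round 2, table 4: eliminating its round and table leaves {C, D, E}.
Round 2, table 5: eliminating its round and table leaves {A, C, D, E}.
Round 3, table 2: eliminating its round and table leaves {B, C, E}.
Round 3, table 3: eliminating its round and table leaves {B, C, D}.
Round 3, table 4: eliminating its round and table leaves {B, C, D, E}.
Round 3, table 5: eliminating its round and table leaves {C, D, E}.
Round 5, table 2: eliminating its round and table leaves {A, B, C}.
Round 5, table 3: eliminating its round and table leaves {A, B, C, D}.
Round 5, table 4: eliminating its round and table leaves {B, C, D}.
Round 5, table 5: eliminating its round and table leaves {A, C, D}.
Enumerating the assignments across these blanks that avoid any round or table repeat gives 56 completions.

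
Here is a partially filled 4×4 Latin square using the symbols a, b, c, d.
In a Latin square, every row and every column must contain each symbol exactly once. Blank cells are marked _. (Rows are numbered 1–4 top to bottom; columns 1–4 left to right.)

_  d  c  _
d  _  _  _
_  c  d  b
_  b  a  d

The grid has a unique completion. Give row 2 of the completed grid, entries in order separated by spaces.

d a b c

Row 2, column 2: row 2 has {d} and column 2 has {b, c, d}, leaving only a.
Row 2, column 3: row 2 has {a, d} and column 3 has {a, c, d}, leaving only b.
Row 2, column 4: row 2 has {a, b, d} and column 4 has {b, d}, leaving only c.
So row 2 reads: d a b c.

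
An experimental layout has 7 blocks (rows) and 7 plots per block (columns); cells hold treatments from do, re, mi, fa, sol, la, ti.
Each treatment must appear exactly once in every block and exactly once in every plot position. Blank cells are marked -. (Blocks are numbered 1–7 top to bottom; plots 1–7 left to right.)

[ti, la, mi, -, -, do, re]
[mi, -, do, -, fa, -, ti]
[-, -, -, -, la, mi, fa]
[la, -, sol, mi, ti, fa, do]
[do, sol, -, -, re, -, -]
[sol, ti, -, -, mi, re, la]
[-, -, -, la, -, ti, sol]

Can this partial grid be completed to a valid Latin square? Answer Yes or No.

No

Block 1, plot 5: block 1 has {do, re, mi, la, ti} and plot 5 has {re, mi, fa, la, ti}, so it must be sol.
Block 1, plot 4: block 1 has {do, re, mi, sol, la, ti} and plot 4 has {mi, la}, so it must be fa.
Block 2, plot 2: block 2 has {do, mi, fa, ti} and plot 2 has {sol, la, ti}, so it must be re.
Now block 4, plot 2: block 4 together with plot 2 already contain {do, re, mi, fa, sol, la, ti} — every symbol — so nothing can go there. The grid has no valid completion.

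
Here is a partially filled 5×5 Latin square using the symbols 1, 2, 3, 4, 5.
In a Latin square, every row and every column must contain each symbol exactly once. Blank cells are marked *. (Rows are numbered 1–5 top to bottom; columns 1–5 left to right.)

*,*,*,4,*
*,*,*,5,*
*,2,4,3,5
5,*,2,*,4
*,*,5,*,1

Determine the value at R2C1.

Row 3, column 1: row 3 has {2, 3, 4, 5} and column 1 has {5}, leaving only 1.
Row 4, column 4: row 4 has {2, 4, 5} and column 4 has {3, 4, 5}, leaving only 1.
Row 4, column 2: row 4 has {1, 2, 4, 5} and column 2 has {2}, leaving only 3.
Row 5, column 2: row 5 has {1, 5} and column 2 has {2, 3}, leaving only 4.
Row 2, column 2: row 2 has {5} and column 2 has {2, 3, 4}, leaving only 1.
Row 1, column 2: row 1 has {4} and column 2 has {1, 2, 3, 4}, leaving only 5.
Row 2, column 3: row 2 has {1, 5} and column 3 has {2, 4, 5}, leaving only 3.
Row 1, column 3: row 1 has {4, 5} and column 3 has {2, 3, 4, 5}, leaving only 1.
Row 2, column 5: row 2 has {1, 3, 5} and column 5 has {1, 4, 5}, leaving only 2.
Row 2 already has {1, 2, 3, 5} and column 1 already has {1, 5}, so row 2, column 1 must be 4.

4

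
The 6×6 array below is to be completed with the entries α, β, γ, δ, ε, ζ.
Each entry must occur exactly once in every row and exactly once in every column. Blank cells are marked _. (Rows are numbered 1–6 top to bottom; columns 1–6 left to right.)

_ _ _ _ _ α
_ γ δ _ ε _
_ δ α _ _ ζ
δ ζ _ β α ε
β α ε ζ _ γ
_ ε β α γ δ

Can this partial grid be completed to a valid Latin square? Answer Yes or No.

Row 2, column 4: row 2 together with column 4 already contain {α, β, γ, δ, ε, ζ} — every symbol — so nothing can go there. The grid has no valid completion.

No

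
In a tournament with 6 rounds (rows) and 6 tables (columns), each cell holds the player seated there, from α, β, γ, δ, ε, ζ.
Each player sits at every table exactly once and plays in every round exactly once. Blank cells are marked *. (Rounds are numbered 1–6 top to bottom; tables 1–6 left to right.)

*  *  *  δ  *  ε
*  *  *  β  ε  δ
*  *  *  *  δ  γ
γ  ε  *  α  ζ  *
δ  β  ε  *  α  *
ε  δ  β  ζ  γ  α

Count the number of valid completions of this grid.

4

Round 1, table 1: eliminating its round and table leaves {α, β, ζ}.
Round 1, table 2: eliminating its round and table leaves {α, γ, ζ}.
Round 1, table 3: eliminating its round and table leaves {α, γ, ζ}.
Round 1, table 5: eliminating its round and table leaves {β}.
Round 2, table 1: eliminating its round and table leaves {α, ζ}.
Round 2, table 2: eliminating its round and table leaves {α, γ, ζ}.
Round 2, table 3: eliminating its round and table leaves {α, γ, ζ}.
Round 3, table 1: eliminating its round and table leaves {α, β, ζ}.
Round 3, table 2: eliminating its round and table leaves {α, ζ}.
Round 3, table 3: eliminating its round and table leaves {α, ζ}.
Round 3, table 4: eliminating its round and table leaves {ε}.
Round 4, table 3: eliminating its round and table leaves {δ}.
Round 4, table 6: eliminating its round and table leaves {β}.
Round 5, table 4: eliminating its round and table leaves {γ}.
Round 5, table 6: eliminating its round and table leaves {ζ}.
Enumerating the assignments across these blanks that avoid any round or table repeat gives 4 completions.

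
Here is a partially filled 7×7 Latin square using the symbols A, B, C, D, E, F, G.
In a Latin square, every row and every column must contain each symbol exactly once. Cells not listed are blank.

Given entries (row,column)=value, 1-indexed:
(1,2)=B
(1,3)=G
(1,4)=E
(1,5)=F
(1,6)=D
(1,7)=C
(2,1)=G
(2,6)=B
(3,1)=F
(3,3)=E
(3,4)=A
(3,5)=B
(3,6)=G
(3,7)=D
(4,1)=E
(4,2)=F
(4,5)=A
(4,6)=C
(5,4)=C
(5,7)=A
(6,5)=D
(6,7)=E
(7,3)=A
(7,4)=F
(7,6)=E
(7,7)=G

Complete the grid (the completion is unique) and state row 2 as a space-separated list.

Row 2, column 4: row 2 has {B, G} and column 4 has {A, C, E, F}, leaving only D.
Row 2, column 7: row 2 has {B, D, G} and column 7 has {A, C, D, E, G}, leaving only F.
Row 2, column 3: row 2 has {B, D, F, G} and column 3 has {A, E, G}, leaving only C.
Row 2, column 5: row 2 has {B, C, D, F, G} and column 5 has {A, B, D, F}, leaving only E.
Row 2, column 2: row 2 has {B, C, D, E, F, G} and column 2 has {B, F}, leaving only A.
So row 2 reads: G A C D E B F.

G A C D E B F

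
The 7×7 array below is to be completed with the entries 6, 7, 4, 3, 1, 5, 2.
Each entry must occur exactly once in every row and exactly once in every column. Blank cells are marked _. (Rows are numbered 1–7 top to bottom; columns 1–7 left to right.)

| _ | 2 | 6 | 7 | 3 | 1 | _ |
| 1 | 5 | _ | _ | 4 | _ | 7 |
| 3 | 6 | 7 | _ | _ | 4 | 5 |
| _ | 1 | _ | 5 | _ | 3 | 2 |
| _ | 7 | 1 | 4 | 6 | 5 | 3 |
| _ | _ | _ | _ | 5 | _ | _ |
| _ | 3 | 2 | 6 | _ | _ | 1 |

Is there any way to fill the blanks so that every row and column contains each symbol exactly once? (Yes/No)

Row 1, column 7: row 1 has {6, 7, 3, 1, 2} and column 7 has {7, 3, 1, 5, 2}, so it must be 4.
Row 1, column 1: row 1 has {6, 7, 4, 3, 1, 2} and column 1 has {3, 1}, so it must be 5.
Row 2, column 3: row 2 has {7, 4, 1, 5} and column 3 has {6, 7, 1, 2}, so it must be 3.
Row 2, column 4: row 2 has {7, 4, 3, 1, 5} and column 4 has {6, 7, 4, 5}, so it must be 2.
Row 2, column 6: row 2 has {7, 4, 3, 1, 5, 2} and column 6 has {4, 3, 1, 5}, so it must be 6.
Row 3, column 4: row 3 has {6, 7, 4, 3, 5} and column 4 has {6, 7, 4, 5, 2}, so it must be 1.
Row 3, column 5: row 3 has {6, 7, 4, 3, 1, 5} and column 5 has {6, 4, 3, 5}, so it must be 2.
Row 4, column 3: row 4 has {3, 1, 5, 2} and column 3 has {6, 7, 3, 1, 2}, so it must be 4.
Now row 6, column 3: row 6 together with column 3 already contain {6, 7, 4, 3, 1, 5, 2} — every symbol — so nothing can go there. The grid has no valid completion.

No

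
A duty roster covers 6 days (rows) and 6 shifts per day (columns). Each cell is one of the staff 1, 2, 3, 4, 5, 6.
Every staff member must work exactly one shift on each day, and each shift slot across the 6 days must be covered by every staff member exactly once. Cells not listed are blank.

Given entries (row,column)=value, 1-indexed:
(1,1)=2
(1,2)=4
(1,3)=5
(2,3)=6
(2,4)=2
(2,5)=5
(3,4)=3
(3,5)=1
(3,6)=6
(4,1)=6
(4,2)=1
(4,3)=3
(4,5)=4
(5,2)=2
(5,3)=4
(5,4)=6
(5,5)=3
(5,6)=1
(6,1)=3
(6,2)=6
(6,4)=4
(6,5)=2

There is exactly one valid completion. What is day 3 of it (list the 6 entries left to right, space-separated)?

Day 3, shift 2: day 3 has {1, 3, 6} and shift 2 has {1, 2, 4, 6}, leaving only 5.
Day 3, shift 1: day 3 has {1, 3, 5, 6} and shift 1 has {2, 3, 6}, leaving only 4.
Day 3, shift 3: day 3 has {1, 3, 4, 5, 6} and shift 3 has {3, 4, 5, 6}, leaving only 2.
So day 3 reads: 4 5 2 3 1 6.

4 5 2 3 1 6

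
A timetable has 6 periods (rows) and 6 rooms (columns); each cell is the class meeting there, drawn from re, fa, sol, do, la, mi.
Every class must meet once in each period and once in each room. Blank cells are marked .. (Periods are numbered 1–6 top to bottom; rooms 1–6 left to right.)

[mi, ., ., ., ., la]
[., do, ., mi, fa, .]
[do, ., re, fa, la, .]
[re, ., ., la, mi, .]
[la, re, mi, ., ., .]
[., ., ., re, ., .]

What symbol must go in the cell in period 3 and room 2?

mi

Period 2, room 1: period 2 has {fa, do, mi} and room 1 has {re, do, la, mi}, leaving only sol.
Period 2, room 3: period 2 has {fa, sol, do, mi} and room 3 has {re, mi}, leaving only la.
Period 2, room 6: period 2 has {fa, sol, do, la, mi} and room 6 has {la}, leaving only re.
Period 6, room 1: period 6 has {re} and room 1 has {re, sol, do, la, mi}, leaving only fa.
Period 3, room 2 is narrowed to {sol, mi}.
If it were sol, then period 4, room 2 would be left with no valid symbol.
So period 3, room 2 must be mi.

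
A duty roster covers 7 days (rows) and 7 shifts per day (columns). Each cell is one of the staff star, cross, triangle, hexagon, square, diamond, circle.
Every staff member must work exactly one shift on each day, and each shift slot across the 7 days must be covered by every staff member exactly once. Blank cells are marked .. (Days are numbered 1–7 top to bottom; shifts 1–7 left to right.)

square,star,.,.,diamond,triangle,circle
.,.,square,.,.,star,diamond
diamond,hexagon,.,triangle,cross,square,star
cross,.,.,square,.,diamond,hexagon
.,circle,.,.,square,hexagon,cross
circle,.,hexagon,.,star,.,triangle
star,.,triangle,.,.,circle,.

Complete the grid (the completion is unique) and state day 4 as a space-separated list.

Day 4, shift 2: day 4 has {cross, hexagon, square, diamond} and shift 2 has {star, hexagon, circle}, leaving only triangle.
Day 4, shift 5: day 4 has {cross, triangle, hexagon, square, diamond} and shift 5 has {star, cross, square, diamond}, leaving only circle.
Day 4, shift 3: day 4 has {cross, triangle, hexagon, square, diamond, circle} and shift 3 has {triangle, hexagon, square}, leaving only star.
So day 4 reads: cross triangle star square circle diamond hexagon.

cross triangle star square circle diamond hexagon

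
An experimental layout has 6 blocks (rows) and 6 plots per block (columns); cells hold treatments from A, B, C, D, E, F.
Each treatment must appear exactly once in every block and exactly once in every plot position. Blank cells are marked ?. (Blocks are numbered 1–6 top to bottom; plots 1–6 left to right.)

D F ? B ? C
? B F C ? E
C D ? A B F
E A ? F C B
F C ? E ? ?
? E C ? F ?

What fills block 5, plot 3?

B

Block 2, plot 1: block 2 has {B, C, E, F} and plot 1 has {C, D, E, F}, leaving only A.
Block 2, plot 5: block 2 has {A, B, C, E, F} and plot 5 has {B, C, F}, leaving only D.
Block 3, plot 3: block 3 has {A, B, C, D, F} and plot 3 has {C, F}, leaving only E.
Block 1, plot 3: block 1 has {B, C, D, F} and plot 3 has {C, E, F}, leaving only A.
Block 1, plot 5: block 1 has {A, B, C, D, F} and plot 5 has {B, C, D, F}, leaving only E.
Block 4, plot 3: block 4 has {A, B, C, E, F} and plot 3 has {A, C, E, F}, leaving only D.
Block 5 already has {C, E, F} and plot 3 already has {A, C, D, E, F}, so block 5, plot 3 must be B.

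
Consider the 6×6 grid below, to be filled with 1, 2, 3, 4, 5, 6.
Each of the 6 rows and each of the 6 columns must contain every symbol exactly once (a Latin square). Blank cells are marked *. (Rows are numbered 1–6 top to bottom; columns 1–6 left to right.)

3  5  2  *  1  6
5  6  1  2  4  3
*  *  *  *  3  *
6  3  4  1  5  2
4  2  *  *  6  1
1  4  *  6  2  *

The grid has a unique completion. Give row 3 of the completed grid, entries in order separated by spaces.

Row 3, column 1: row 3 has {3} and column 1 has {1, 3, 4, 5, 6}, leaving only 2.
Row 3, column 2: row 3 has {2, 3} and column 2 has {2, 3, 4, 5, 6}, leaving only 1.
Row 1, column 4: row 1 has {1, 2, 3, 5, 6} and column 4 has {1, 2, 6}, leaving only 4.
Row 3, column 4: row 3 has {1, 2, 3} and column 4 has {1, 2, 4, 6}, leaving only 5.
Row 3, column 3: row 3 has {1, 2, 3, 5} and column 3 has {1, 2, 4}, leaving only 6.
Row 3, column 6: row 3 has {1, 2, 3, 5, 6} and column 6 has {1, 2, 3, 6}, leaving only 4.
So row 3 reads: 2 1 6 5 3 4.

2 1 6 5 3 4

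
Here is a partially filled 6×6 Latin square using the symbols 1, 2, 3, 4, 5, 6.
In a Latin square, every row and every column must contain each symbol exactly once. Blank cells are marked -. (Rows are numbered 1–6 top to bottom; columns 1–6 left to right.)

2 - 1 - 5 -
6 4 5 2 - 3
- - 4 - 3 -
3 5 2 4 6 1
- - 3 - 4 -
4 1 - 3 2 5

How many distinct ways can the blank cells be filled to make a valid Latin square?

Row 1, column 2: eliminating its row and column leaves {3, 6}.
Row 1, column 4: eliminating its row and column leaves {6}.
Row 1, column 6: eliminating its row and column leaves {4, 6}.
Row 2, column 5: eliminating its row and column leaves {1}.
Row 3, column 1: eliminating its row and column leaves {1, 5}.
Row 3, column 2: eliminating its row and column leaves {2, 6}.
Row 3, column 4: eliminating its row and column leaves {1, 5, 6}.
Row 3, column 6: eliminating its row and column leaves {2, 6}.
Row 5, column 1: eliminating its row and column leaves {1, 5}.
Row 5, column 2: eliminating its row and column leaves {2, 6}.
Row 5, column 4: eliminating its row and column leaves {1, 5, 6}.
Row 5, column 6: eliminating its row and column leaves {2, 6}.
Row 6, column 3: eliminating its row and column leaves {6}.
Enumerating the assignments across these blanks that avoid any row or column repeat gives 4 completions.

4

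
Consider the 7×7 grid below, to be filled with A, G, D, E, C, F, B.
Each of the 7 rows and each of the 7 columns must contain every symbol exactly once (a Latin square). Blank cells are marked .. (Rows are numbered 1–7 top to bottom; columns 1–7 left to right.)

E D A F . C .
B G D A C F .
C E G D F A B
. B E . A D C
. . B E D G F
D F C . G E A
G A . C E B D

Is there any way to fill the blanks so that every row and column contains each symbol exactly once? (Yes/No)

No row or column among the givens repeats a symbol, and propagating forced cells runs into no contradiction.
One valid completion exists (for instance, E D A F B C G / B G D A C F E / C E G D F A B / F B E G A D C / A C B E D G F / D F C B G E A / G A F C E B D).

Yes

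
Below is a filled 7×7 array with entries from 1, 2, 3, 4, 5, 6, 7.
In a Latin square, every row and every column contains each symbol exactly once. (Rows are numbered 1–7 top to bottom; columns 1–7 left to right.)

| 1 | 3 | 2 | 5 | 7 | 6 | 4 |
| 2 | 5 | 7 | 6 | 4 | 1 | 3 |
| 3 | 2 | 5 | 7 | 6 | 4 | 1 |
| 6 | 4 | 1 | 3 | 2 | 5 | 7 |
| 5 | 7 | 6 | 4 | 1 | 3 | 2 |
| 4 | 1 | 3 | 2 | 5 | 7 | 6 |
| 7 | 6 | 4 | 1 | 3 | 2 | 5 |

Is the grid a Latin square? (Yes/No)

Yes

Each row is a permutation of the 7 symbols, and so is each column.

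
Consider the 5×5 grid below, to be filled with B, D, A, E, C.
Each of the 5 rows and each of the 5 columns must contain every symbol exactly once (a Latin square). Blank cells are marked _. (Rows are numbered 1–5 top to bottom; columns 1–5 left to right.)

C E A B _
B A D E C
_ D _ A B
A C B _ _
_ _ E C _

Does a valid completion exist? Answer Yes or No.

Yes

No row or column among the givens repeats a symbol, and propagating forced cells runs into no contradiction.
One valid completion exists (for instance, C E A B D / B A D E C / E D C A B / A C B D E / D B E C A).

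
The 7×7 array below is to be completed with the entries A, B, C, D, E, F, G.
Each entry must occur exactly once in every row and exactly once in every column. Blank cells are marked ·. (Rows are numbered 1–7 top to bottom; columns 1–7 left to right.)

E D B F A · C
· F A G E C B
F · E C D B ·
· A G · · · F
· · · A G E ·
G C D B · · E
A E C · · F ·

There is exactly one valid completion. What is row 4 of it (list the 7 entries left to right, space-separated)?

B A G E C D F

Row 4, column 6: row 4 has {A, F, G} and column 6 has {B, C, E, F}, leaving only D.
Row 4, column 4: row 4 has {A, D, F, G} and column 4 has {A, B, C, F, G}, leaving only E.
Row 1, column 6: row 1 has {A, B, C, D, E, F} and column 6 has {B, C, D, E, F}, leaving only G.
Row 2, column 1: row 2 has {A, B, C, E, F, G} and column 1 has {A, E, F, G}, leaving only D.
Row 3, column 2: row 3 has {B, C, D, E, F} and column 2 has {A, C, D, E, F}, leaving only G.
Row 3, column 7: row 3 has {B, C, D, E, F, G} and column 7 has {B, C, E, F}, leaving only A.
Row 5, column 2: row 5 has {A, E, G} and column 2 has {A, C, D, E, F, G}, leaving only B.
Row 5, column 1: row 5 has {A, B, E, G} and column 1 has {A, D, E, F, G}, leaving only C.
Row 4, column 1: row 4 has {A, D, E, F, G} and column 1 has {A, C, D, E, F, G}, leaving only B.
Row 4, column 5: row 4 has {A, B, D, E, F, G} and column 5 has {A, D, E, G}, leaving only C.
So row 4 reads: B A G E C D F.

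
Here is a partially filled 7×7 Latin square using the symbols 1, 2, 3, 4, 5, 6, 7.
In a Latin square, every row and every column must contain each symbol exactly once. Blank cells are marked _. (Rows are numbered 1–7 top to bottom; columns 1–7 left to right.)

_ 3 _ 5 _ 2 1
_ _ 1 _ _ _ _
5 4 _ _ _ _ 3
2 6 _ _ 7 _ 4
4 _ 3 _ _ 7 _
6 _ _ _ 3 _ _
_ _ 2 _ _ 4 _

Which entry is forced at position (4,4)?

1

Row 1, column 1: row 1 has {1, 2, 3, 5} and column 1 has {2, 4, 5, 6}, leaving only 7.
Row 2, column 1: row 2 has {1} and column 1 has {2, 4, 5, 6, 7}, leaving only 3.
Row 4, column 3: row 4 has {2, 4, 6, 7} and column 3 has {1, 2, 3}, leaving only 5.
Row 7, column 1: row 7 has {2, 4} and column 1 has {2, 3, 4, 5, 6, 7}, leaving only 1.
Row 4, column 4 is narrowed to {1, 3}.
If it were 3, then row 6, column 6 would be left with no valid symbol.
So row 4, column 4 must be 1.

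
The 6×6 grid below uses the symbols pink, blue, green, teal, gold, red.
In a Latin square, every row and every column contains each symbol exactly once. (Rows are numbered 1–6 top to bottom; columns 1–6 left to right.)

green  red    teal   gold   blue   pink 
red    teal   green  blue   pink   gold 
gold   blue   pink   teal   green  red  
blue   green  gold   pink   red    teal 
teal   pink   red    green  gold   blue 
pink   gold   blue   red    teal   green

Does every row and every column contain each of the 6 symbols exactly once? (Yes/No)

Each row is a permutation of the 6 symbols, and so is each column.

Yes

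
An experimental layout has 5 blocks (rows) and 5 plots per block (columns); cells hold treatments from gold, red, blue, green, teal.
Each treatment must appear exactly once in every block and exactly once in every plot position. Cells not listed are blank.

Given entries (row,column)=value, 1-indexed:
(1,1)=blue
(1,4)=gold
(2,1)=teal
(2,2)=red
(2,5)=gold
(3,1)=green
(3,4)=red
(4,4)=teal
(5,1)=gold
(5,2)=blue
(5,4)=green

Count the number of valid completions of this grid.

Block 1, plot 2: eliminating its block and plot leaves {green, teal}.
Block 1, plot 3: eliminating its block and plot leaves {red, green, teal}.
Block 1, plot 5: eliminating its block and plot leaves {red, green, teal}.
Block 2, plot 3: eliminating its block and plot leaves {blue, green}.
Block 2, plot 4: eliminating its block and plot leaves {blue}.
Block 3, plot 2: eliminating its block and plot leaves {gold, teal}.
Block 3, plot 3: eliminating its block and plot leaves {gold, blue, teal}.
Block 3, plot 5: eliminating its block and plot leaves {blue, teal}.
Block 4, plot 1: eliminating its block and plot leaves {red}.
Block 4, plot 2: eliminating its block and plot leaves {gold, green}.
Block 4, plot 3: eliminating its block and plot leaves {gold, red, blue, green}.
Block 4, plot 5: eliminating its block and plot leaves {red, blue, green}.
Block 5, plot 3: eliminating its block and plot leaves {red, teal}.
Block 5, plot 5: eliminating its block and plot leaves {red, teal}.
Enumerating the assignments across these blanks that avoid any block or plot repeat gives 3 completions.

3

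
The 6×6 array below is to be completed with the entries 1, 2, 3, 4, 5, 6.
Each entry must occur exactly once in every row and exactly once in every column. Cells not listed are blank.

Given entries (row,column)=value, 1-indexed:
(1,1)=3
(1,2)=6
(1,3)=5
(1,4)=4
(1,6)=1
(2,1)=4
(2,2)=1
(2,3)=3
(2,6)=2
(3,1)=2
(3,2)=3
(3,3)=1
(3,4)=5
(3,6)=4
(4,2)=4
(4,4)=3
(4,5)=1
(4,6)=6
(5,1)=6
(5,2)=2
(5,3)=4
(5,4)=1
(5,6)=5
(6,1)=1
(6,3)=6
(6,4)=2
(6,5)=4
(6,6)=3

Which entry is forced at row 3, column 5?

6

Row 3 already has {1, 2, 3, 4, 5} and column 5 already has {1, 4}, so row 3, column 5 must be 6.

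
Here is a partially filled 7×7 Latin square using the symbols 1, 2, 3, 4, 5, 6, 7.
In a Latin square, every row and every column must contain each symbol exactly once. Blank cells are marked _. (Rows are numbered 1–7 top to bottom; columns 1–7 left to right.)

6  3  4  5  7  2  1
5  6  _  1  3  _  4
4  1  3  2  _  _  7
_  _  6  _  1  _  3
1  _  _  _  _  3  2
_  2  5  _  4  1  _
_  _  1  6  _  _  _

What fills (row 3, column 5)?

Row 2, column 6: row 2 has {1, 3, 4, 5, 6} and column 6 has {1, 2, 3}, leaving only 7.
Row 2, column 3: row 2 has {1, 3, 4, 5, 6, 7} and column 3 has {1, 3, 4, 5, 6}, leaving only 2.
Row 5, column 3: row 5 has {1, 2, 3} and column 3 has {1, 2, 3, 4, 5, 6}, leaving only 7.
Row 5, column 4: row 5 has {1, 2, 3, 7} and column 4 has {1, 2, 5, 6}, leaving only 4.
Row 4, column 4: row 4 has {1, 3, 6} and column 4 has {1, 2, 4, 5, 6}, leaving only 7.
Row 4, column 1: row 4 has {1, 3, 6, 7} and column 1 has {1, 4, 5, 6}, leaving only 2.
Row 5, column 2: row 5 has {1, 2, 3, 4, 7} and column 2 has {1, 2, 3, 6}, leaving only 5.
Row 4, column 2: row 4 has {1, 2, 3, 6, 7} and column 2 has {1, 2, 3, 5, 6}, leaving only 4.
Row 4, column 6: row 4 has {1, 2, 3, 4, 6, 7} and column 6 has {1, 2, 3, 7}, leaving only 5.
Row 3, column 6: row 3 has {1, 2, 3, 4, 7} and column 6 has {1, 2, 3, 5, 7}, leaving only 6.
Row 3 already has {1, 2, 3, 4, 6, 7} and column 5 already has {1, 3, 4, 7}, so row 3, column 5 must be 5.

5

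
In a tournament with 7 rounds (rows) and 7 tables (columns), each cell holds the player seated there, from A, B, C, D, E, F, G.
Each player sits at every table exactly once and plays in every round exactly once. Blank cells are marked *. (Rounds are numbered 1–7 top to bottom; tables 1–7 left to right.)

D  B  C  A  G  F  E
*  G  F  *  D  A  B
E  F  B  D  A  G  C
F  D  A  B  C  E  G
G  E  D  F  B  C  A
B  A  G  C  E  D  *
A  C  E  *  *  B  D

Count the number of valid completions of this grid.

Round 2, table 1: eliminating its round and table leaves {C}.
Round 2, table 4: eliminating its round and table leaves {E}.
Round 6, table 7: eliminating its round and table leaves {F}.
Round 7, table 4: eliminating its round and table leaves {G}.
Round 7, table 5: eliminating its round and table leaves {F}.
Only one assignment across all blanks avoids any round or table repeat, giving 1 completion.

1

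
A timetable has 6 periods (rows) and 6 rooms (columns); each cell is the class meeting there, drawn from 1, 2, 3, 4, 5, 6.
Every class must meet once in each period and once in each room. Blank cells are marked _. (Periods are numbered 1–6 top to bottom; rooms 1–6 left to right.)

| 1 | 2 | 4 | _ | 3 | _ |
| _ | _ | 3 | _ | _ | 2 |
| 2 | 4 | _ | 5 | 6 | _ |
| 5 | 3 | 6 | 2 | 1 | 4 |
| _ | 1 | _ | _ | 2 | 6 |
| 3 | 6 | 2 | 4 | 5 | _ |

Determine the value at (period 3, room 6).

3

Period 1, room 4: period 1 has {1, 2, 3, 4} and room 4 has {2, 4, 5}, leaving only 6.
Period 1, room 6: period 1 has {1, 2, 3, 4, 6} and room 6 has {2, 4, 6}, leaving only 5.
Period 2, room 2: period 2 has {2, 3} and room 2 has {1, 2, 3, 4, 6}, leaving only 5.
Period 2, room 4: period 2 has {2, 3, 5} and room 4 has {2, 4, 5, 6}, leaving only 1.
Period 2, room 5: period 2 has {1, 2, 3, 5} and room 5 has {1, 2, 3, 5, 6}, leaving only 4.
Period 2, room 1: period 2 has {1, 2, 3, 4, 5} and room 1 has {1, 2, 3, 5}, leaving only 6.
Period 3, room 3: period 3 has {2, 4, 5, 6} and room 3 has {2, 3, 4, 6}, leaving only 1.
Period 3 already has {1, 2, 4, 5, 6} and room 6 already has {2, 4, 5, 6}, so period 3, room 6 must be 3.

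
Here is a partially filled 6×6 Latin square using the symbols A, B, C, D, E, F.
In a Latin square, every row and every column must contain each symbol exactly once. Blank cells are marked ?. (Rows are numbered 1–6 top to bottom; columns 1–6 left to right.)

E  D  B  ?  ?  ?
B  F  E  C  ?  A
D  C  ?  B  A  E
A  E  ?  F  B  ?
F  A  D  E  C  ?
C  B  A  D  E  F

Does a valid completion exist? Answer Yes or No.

Yes

No row or column among the givens repeats a symbol, and propagating forced cells runs into no contradiction.
One valid completion exists (for instance, E D B A F C / B F E C D A / D C F B A E / A E C F B D / F A D E C B / C B A D E F).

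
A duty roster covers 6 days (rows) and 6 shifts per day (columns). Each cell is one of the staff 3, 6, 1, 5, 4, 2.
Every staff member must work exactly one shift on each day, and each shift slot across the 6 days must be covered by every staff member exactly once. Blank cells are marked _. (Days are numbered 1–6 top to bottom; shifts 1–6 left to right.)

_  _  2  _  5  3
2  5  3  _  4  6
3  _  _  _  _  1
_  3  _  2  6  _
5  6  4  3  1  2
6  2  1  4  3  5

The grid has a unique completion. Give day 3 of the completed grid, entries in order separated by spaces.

Day 3, shift 2: day 3 has {3, 1} and shift 2 has {3, 6, 5, 2}, leaving only 4.
Day 3, shift 5: day 3 has {3, 1, 4} and shift 5 has {3, 6, 1, 5, 4}, leaving only 2.
Day 1, shift 2: day 1 has {3, 5, 2} and shift 2 has {3, 6, 5, 4, 2}, leaving only 1.
Day 1, shift 1: day 1 has {3, 1, 5, 2} and shift 1 has {3, 6, 5, 2}, leaving only 4.
Day 1, shift 4: day 1 has {3, 1, 5, 4, 2} and shift 4 has {3, 4, 2}, leaving only 6.
Day 3, shift 4: day 3 has {3, 1, 4, 2} and shift 4 has {3, 6, 4, 2}, leaving only 5.
Day 3, shift 3: day 3 has {3, 1, 5, 4, 2} and shift 3 has {3, 1, 4, 2}, leaving only 6.
So day 3 reads: 3 4 6 5 2 1.

3 4 6 5 2 1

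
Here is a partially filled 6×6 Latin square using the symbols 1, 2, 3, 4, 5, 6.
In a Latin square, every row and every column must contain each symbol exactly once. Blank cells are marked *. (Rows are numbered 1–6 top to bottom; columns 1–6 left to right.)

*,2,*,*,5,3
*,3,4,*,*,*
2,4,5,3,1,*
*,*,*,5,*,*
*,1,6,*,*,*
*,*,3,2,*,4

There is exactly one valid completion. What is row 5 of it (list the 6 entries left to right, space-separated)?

5 1 6 4 3 2

Row 5, column 4: row 5 has {1, 6} and column 4 has {2, 3, 5}, leaving only 4.
Row 1, column 3: row 1 has {2, 3, 5} and column 3 has {3, 4, 5, 6}, leaving only 1.
Row 1, column 4: row 1 has {1, 2, 3, 5} and column 4 has {2, 3, 4, 5}, leaving only 6.
Row 1, column 1: row 1 has {1, 2, 3, 5, 6} and column 1 has {2}, leaving only 4.
Row 2, column 4: row 2 has {3, 4} and column 4 has {2, 3, 4, 5, 6}, leaving only 1.
Row 3, column 6: row 3 has {1, 2, 3, 4, 5} and column 6 has {3, 4}, leaving only 6.
Row 4, column 2: row 4 has {5} and column 2 has {1, 2, 3, 4}, leaving only 6.
Row 4, column 3: row 4 has {5, 6} and column 3 has {1, 3, 4, 5, 6}, leaving only 2.
Row 4, column 6: row 4 has {2, 5, 6} and column 6 has {3, 4, 6}, leaving only 1.
Row 4, column 1: row 4 has {1, 2, 5, 6} and column 1 has {2, 4}, leaving only 3.
Row 5, column 1: row 5 has {1, 4, 6} and column 1 has {2, 3, 4}, leaving only 5.
Row 5, column 6: row 5 has {1, 4, 5, 6} and column 6 has {1, 3, 4, 6}, leaving only 2.
Row 5, column 5: row 5 has {1, 2, 4, 5, 6} and column 5 has {1, 5}, leaving only 3.
So row 5 reads: 5 1 6 4 3 2.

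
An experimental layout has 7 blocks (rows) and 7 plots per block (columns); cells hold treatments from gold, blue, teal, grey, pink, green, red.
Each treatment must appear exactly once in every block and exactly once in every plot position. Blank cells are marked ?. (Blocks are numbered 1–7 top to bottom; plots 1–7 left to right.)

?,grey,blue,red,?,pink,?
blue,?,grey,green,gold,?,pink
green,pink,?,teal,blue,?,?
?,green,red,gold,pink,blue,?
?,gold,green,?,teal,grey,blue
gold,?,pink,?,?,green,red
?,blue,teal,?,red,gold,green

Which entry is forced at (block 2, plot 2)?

Block 1, plot 1: block 1 has {blue, grey, pink, red} and plot 1 has {gold, blue, green}, leaving only teal.
Block 1, plot 5: block 1 has {blue, teal, grey, pink, red} and plot 5 has {gold, blue, teal, pink, red}, leaving only green.
Block 1, plot 7: block 1 has {blue, teal, grey, pink, green, red} and plot 7 has {blue, pink, green, red}, leaving only gold.
Block 3, plot 3: block 3 has {blue, teal, pink, green} and plot 3 has {blue, teal, grey, pink, green, red}, leaving only gold.
Block 3, plot 6: block 3 has {gold, blue, teal, pink, green} and plot 6 has {gold, blue, grey, pink, green}, leaving only red.
Block 2, plot 6: block 2 has {gold, blue, grey, pink, green} and plot 6 has {gold, blue, grey, pink, green, red}, leaving only teal.
Block 2 already has {gold, blue, teal, grey, pink, green} and plot 2 already has {gold, blue, grey, pink, green}, so block 2, plot 2 must be red.

red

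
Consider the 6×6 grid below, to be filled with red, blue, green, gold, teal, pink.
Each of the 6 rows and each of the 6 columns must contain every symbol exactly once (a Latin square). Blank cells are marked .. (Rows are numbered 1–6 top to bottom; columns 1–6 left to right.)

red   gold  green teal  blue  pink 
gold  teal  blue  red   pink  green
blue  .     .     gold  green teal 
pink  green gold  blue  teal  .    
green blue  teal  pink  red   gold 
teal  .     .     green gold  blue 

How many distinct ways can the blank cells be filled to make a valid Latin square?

Row 3, column 2: eliminating its row and column leaves {red, pink}.
Row 3, column 3: eliminating its row and column leaves {red, pink}.
Row 4, column 6: eliminating its row and column leaves {red}.
Row 6, column 2: eliminating its row and column leaves {red, pink}.
Row 6, column 3: eliminating its row and column leaves {red, pink}.
Enumerating the assignments across these blanks that avoid any row or column repeat gives 2 completions.

2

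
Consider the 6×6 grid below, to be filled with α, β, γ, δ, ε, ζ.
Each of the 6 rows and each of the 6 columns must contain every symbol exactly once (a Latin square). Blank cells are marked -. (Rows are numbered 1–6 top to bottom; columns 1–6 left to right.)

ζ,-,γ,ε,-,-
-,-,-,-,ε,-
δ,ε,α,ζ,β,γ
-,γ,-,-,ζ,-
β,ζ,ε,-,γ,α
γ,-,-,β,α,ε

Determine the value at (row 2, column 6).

ζ

Row 1, column 5: row 1 has {γ, ε, ζ} and column 5 has {α, β, γ, ε, ζ}, leaving only δ.
Row 1, column 6: row 1 has {γ, δ, ε, ζ} and column 6 has {α, γ, ε}, leaving only β.
Row 1, column 2: row 1 has {β, γ, δ, ε, ζ} and column 2 has {γ, ε, ζ}, leaving only α.
Row 2, column 1: row 2 has {ε} and column 1 has {β, γ, δ, ζ}, leaving only α.
Row 4, column 1: row 4 has {γ, ζ} and column 1 has {α, β, γ, δ, ζ}, leaving only ε.
Row 4, column 6: row 4 has {γ, ε, ζ} and column 6 has {α, β, γ, ε}, leaving only δ.
Row 2 already has {α, ε} and column 6 already has {α, β, γ, δ, ε}, so row 2, column 6 must be ζ.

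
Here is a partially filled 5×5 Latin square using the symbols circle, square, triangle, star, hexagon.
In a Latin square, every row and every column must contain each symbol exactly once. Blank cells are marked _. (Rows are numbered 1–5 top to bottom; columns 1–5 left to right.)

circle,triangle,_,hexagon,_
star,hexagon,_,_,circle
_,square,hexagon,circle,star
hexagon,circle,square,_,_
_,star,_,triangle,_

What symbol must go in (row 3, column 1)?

triangle

Row 3 already has {circle, square, star, hexagon} and column 1 already has {circle, star, hexagon}, so row 3, column 1 must be triangle.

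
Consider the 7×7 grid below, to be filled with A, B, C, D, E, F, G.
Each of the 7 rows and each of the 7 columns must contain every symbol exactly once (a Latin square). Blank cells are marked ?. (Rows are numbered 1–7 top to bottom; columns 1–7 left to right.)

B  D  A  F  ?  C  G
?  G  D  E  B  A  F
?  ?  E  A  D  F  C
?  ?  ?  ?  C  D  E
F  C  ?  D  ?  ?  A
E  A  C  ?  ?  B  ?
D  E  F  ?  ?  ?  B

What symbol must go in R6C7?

D

Row 6 already has {A, B, C, E} and column 7 already has {A, B, C, E, F, G}, so row 6, column 7 must be D.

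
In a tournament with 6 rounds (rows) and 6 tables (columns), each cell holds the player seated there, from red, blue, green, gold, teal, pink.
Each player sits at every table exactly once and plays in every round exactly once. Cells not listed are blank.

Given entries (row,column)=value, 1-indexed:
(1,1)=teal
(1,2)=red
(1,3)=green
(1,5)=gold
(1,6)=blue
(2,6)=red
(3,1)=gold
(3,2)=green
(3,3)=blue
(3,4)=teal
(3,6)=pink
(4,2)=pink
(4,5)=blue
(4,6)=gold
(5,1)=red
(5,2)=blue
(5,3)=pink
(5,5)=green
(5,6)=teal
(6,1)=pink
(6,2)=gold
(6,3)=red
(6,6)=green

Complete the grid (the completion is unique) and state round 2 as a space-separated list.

Round 2, table 2: round 2 has {red} and table 2 has {red, blue, green, gold, pink}, leaving only teal.
Round 2, table 3: round 2 has {red, teal} and table 3 has {red, blue, green, pink}, leaving only gold.
Round 2, table 5: round 2 has {red, gold, teal} and table 5 has {blue, green, gold}, leaving only pink.
Round 1, table 4: round 1 has {red, blue, green, gold, teal} and table 4 has {teal}, leaving only pink.
Round 3, table 5: round 3 has {blue, green, gold, teal, pink} and table 5 has {blue, green, gold, pink}, leaving only red.
Round 4, table 1: round 4 has {blue, gold, pink} and table 1 has {red, gold, teal, pink}, leaving only green.
Round 2, table 1: round 2 has {red, gold, teal, pink} and table 1 has {red, green, gold, teal, pink}, leaving only blue.
Round 2, table 4: round 2 has {red, blue, gold, teal, pink} and table 4 has {teal, pink}, leaving only green.
So round 2 reads: blue teal gold green pink red.

blue teal gold green pink red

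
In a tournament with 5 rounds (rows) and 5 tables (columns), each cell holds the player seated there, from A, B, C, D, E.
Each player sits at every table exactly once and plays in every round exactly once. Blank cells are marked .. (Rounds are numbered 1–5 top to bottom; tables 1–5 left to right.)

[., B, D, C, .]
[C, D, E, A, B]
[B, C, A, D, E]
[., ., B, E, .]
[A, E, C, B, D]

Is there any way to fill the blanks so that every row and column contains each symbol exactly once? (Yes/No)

Yes

No round or table among the givens repeats a symbol, and propagating forced cells runs into no contradiction.
One valid completion exists (for instance, E B D C A / C D E A B / B C A D E / D A B E C / A E C B D).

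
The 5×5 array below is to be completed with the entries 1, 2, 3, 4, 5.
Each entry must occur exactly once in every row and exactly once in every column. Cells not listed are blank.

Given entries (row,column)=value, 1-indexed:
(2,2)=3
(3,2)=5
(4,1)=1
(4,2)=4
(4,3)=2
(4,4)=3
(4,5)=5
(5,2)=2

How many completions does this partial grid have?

56

Row 1, column 1: eliminating its row and column leaves {2, 3, 4, 5}.
Row 1, column 2: eliminating its row and column leaves {1}.
Row 1, column 3: eliminating its row and column leaves {1, 3, 4, 5}.
Row 1, column 4: eliminating its row and column leaves {1, 2, 4, 5}.
Row 1, column 5: eliminating its row and column leaves {1, 2, 3, 4}.
Row 2, column 1: eliminating its row and column leaves {2, 4, 5}.
Row 2, column 3: eliminating its row and column leaves {1, 4, 5}.
Row 2, column 4: eliminating its row and column leaves {1, 2, 4, 5}.
Row 2, column 5: eliminating its row and column leaves {1, 2, 4}.
Row 3, column 1: eliminating its row and column leaves {2, 3, 4}.
Row 3, column 3: eliminating its row and column leaves {1, 3, 4}.
Row 3, column 4: eliminating its row and column leaves {1, 2, 4}.
Row 3, column 5: eliminating its row and column leaves {1, 2, 3, 4}.
Row 5, column 1: eliminating its row and column leaves {3, 4, 5}.
Row 5, column 3: eliminating its row and column leaves {1, 3, 4, 5}.
Row 5, column 4: eliminating its row and column leaves {1, 4, 5}.
Row 5, column 5: eliminating its row and column leaves {1, 3, 4}.
Enumerating the assignments across these blanks that avoid any row or column repeat gives 56 completions.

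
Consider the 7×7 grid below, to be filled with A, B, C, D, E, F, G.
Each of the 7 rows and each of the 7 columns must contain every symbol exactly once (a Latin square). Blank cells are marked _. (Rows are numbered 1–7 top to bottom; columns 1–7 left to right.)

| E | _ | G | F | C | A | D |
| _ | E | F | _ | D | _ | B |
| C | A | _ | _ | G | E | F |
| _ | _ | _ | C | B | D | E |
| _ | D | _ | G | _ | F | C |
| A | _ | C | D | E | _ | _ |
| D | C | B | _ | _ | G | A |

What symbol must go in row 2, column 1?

G

Row 2 already has {B, D, E, F} and column 1 already has {A, C, D, E}, so row 2, column 1 must be G.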